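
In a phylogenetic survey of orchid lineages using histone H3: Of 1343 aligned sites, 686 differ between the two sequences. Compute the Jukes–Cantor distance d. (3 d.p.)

0.857

p = 686/1343 ≈ 0.510797.
d = −(3/4) ln(1 − 4p/3) = −0.75 ln(1 − 0.681063) = −0.75 ln(0.318937)
  = −0.75 × (-1.142762) = 0.857072 substitutions/site.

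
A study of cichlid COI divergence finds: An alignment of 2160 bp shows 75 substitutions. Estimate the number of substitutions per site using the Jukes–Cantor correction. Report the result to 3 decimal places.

p = 75/2160 ≈ 0.034722.
d = −(3/4) ln(1 − 4p/3) = −0.75 ln(1 − 0.046296) = −0.75 ln(0.953704)
  = −0.75 × (-0.047402) = 0.035552 substitutions/site.

0.036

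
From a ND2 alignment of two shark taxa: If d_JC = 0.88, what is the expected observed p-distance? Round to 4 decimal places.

p = (3/4)(1 − e^(−4d/3)) = 0.75 × (1 − e^(-1.173333)) = 0.75 × (1 − 0.309334) = 0.518000.

0.5180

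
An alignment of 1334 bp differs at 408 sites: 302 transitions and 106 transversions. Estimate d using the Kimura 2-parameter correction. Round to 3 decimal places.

P = 302/1334 ≈ 0.226387 and Q = 106/1334 ≈ 0.07946.
Under the Kimura two-parameter model, d = −½ ln(1 − 2P − Q) − ¼ ln(1 − 2Q).
1 − 2P − Q = 0.467766, giving −½ ln(0.467766) = 0.379894.
1 − 2Q = 0.84108, giving −¼ ln(0.84108) = 0.043267.
d = 0.379894 + 0.043267 = 0.423161.

0.423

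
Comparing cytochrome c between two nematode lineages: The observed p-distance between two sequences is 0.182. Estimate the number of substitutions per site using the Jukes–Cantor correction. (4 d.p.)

0.2085

d = −(3/4) ln(1 − 4p/3) = −0.75 ln(1 − 0.242667) = −0.75 ln(0.757333)
  = −0.75 × (-0.277952) = 0.208464 substitutions/site.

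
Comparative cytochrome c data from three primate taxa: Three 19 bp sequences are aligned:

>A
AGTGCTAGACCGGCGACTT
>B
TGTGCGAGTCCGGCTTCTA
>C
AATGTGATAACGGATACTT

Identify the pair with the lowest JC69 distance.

A and B

A–B: 6/19 differ, p = 0.316, d = 0.410.
A–C: 7/19 differ, p = 0.368, d = 0.507.
B–C: 9/19 differ, p = 0.474, d = 0.749.
The smallest distance is between A and B.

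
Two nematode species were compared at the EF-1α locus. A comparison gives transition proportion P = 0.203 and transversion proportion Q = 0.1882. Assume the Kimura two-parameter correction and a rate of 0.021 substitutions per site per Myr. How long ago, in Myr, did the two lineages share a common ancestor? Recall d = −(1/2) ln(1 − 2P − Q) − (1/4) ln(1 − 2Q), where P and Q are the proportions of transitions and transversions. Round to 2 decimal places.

13.55

Under the Kimura two-parameter model, d = −½ ln(1 − 2P − Q) − ¼ ln(1 − 2Q).
1 − 2P − Q = 0.4058, giving −½ ln(0.4058) = 0.450947.
1 − 2Q = 0.6236, giving −¼ ln(0.6236) = 0.118062.
d = 0.450947 + 0.118062 = 0.569009.
Under a molecular clock d = 2μt, so t = d/(2μ) = 0.569009 / (2 × 0.021) = 13.55 Myr.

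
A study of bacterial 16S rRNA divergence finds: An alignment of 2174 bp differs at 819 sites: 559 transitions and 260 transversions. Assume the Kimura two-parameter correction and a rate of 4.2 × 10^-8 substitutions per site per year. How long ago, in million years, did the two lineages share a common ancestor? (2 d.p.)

P = 559/2174 ≈ 0.25713 and Q = 260/2174 ≈ 0.119595.
Under the Kimura two-parameter model, d = −½ ln(1 − 2P − Q) − ¼ ln(1 − 2Q).
1 − 2P − Q = 0.366145, giving −½ ln(0.366145) = 0.502363.
1 − 2Q = 0.76081, giving −¼ ln(0.76081) = 0.068343.
d = 0.502363 + 0.068343 = 0.570706.
Under a molecular clock d = 2μt, so t = d/(2μ) = 0.570706 / (2 × 4.2 × 10^-8) = 6.79 million years.

6.79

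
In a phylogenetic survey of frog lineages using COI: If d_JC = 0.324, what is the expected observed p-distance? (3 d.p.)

p = (3/4)(1 − e^(−4d/3)) = 0.75 × (1 − e^(-0.432)) = 0.75 × (1 − 0.649209) = 0.263093.

0.263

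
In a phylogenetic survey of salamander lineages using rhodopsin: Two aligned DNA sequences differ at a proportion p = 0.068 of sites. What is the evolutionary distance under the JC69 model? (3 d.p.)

0.071

d = −(3/4) ln(1 − 4p/3) = −0.75 ln(1 − 0.090667) = −0.75 ln(0.909333)
  = −0.75 × (-0.095044) = 0.071283 substitutions/site.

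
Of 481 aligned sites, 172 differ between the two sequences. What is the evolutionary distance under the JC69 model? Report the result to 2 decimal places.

p = 172/481 ≈ 0.357588.
d = −(3/4) ln(1 − 4p/3) = −0.75 ln(1 − 0.476784) = −0.75 ln(0.523216)
  = −0.75 × (-0.647761) = 0.485821 substitutions/site.

0.49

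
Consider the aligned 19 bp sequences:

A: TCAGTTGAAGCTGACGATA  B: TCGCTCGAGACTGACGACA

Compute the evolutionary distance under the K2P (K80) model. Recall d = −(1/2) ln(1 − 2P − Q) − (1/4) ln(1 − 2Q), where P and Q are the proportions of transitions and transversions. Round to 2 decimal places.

Of 19 sites, 5 differences are transitions and 1 are transversions, so P = 5/19 ≈ 0.263158 and Q = 1/19 ≈ 0.052632.
Under the Kimura two-parameter model, d = −½ ln(1 − 2P − Q) − ¼ ln(1 − 2Q).
1 − 2P − Q = 0.421052, giving −½ ln(0.421052) = 0.432499.
1 − 2Q = 0.894736, giving −¼ ln(0.894736) = 0.027807.
d = 0.432499 + 0.027807 = 0.460306.

0.46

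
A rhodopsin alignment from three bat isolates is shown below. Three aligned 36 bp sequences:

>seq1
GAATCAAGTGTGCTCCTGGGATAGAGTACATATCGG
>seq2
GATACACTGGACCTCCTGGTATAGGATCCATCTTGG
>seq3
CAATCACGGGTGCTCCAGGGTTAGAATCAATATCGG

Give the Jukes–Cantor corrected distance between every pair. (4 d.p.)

d(seq1,seq2) = 0.4926, d(seq1,seq3) = 0.2635, d(seq2,seq3) = 0.4926

seq1–seq2: 13/36 sites differ → p ≈ 0.361111, d = −0.75 ln(1 − 0.481481) = 0.492584 ≈ 0.4926.
seq1–seq3: 8/36 sites differ → p ≈ 0.222222, d = −0.75 ln(1 − 0.296296) = 0.263548 ≈ 0.2635.
seq2–seq3: 13/36 sites differ → p ≈ 0.361111, d = −0.75 ln(1 − 0.481481) = 0.492584 ≈ 0.4926.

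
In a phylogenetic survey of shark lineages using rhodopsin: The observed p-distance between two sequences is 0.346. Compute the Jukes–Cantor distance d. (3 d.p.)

d = −(3/4) ln(1 − 4p/3) = −0.75 ln(1 − 0.461333) = −0.75 ln(0.538667)
  = −0.75 × (-0.618658) = 0.463994 substitutions/site.

0.464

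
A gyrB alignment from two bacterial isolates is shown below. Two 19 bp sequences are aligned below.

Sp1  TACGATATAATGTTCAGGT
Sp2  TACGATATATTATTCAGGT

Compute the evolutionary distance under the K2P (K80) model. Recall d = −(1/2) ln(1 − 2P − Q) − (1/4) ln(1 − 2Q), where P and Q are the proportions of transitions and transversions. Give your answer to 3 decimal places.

0.114

Of 19 sites, 1 differences are transitions and 1 are transversions, so P = 1/19 ≈ 0.052632 and Q = 1/19 ≈ 0.052632.
Under the Kimura two-parameter model, d = −½ ln(1 − 2P − Q) − ¼ ln(1 − 2Q).
1 − 2P − Q = 0.842104, giving −½ ln(0.842104) = 0.085926.
1 − 2Q = 0.894736, giving −¼ ln(0.894736) = 0.027807.
d = 0.085926 + 0.027807 = 0.113733.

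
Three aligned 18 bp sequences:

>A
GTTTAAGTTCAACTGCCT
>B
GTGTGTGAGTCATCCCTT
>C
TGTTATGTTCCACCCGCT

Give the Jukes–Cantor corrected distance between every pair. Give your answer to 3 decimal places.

A–B: 11/18 sites differ → p ≈ 0.611111, d = −0.75 ln(1 − 0.814815) = 1.264800 ≈ 1.265.
A–C: 7/18 sites differ → p ≈ 0.388889, d = −0.75 ln(1 − 0.518519) = 0.548166 ≈ 0.548.
B–C: 10/18 sites differ → p ≈ 0.555556, d = −0.75 ln(1 − 0.740741) = 1.012446 ≈ 1.012.

d(A,B) = 1.265, d(A,C) = 0.548, d(B,C) = 1.012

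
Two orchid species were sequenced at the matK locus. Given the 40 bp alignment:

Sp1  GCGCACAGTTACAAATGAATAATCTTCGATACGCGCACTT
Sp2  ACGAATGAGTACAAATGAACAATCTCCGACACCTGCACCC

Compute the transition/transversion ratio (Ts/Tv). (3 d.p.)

Transitions are A↔G and C↔T; transversions are all other mismatches.
Transitions: 10. Transversions: 3.
R = 10/3 = 3.333333… ≈ 3.333 (to 3 d.p.).

3.333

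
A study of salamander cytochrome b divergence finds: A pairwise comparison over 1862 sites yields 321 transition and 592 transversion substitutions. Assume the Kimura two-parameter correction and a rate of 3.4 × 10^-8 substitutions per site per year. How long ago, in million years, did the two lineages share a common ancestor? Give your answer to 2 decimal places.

11.71

P = 321/1862 ≈ 0.172395 and Q = 592/1862 ≈ 0.317938.
Under the Kimura two-parameter model, d = −½ ln(1 − 2P − Q) − ¼ ln(1 − 2Q).
1 − 2P − Q = 0.337272, giving −½ ln(0.337272) = 0.543433.
1 − 2Q = 0.364124, giving −¼ ln(0.364124) = 0.252565.
d = 0.543433 + 0.252565 = 0.795998.
Under a molecular clock d = 2μt, so t = d/(2μ) = 0.795998 / (2 × 3.4 × 10^-8) = 11.71 million years.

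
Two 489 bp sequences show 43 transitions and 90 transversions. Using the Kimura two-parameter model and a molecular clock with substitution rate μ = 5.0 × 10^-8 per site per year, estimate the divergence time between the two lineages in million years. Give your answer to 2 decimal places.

P = 43/489 ≈ 0.087935 and Q = 90/489 ≈ 0.184049.
Under the Kimura two-parameter model, d = −½ ln(1 − 2P − Q) − ¼ ln(1 − 2Q).
1 − 2P − Q = 0.640081, giving −½ ln(0.640081) = 0.223080.
1 − 2Q = 0.631902, giving −¼ ln(0.631902) = 0.114755.
d = 0.223080 + 0.114755 = 0.337835.
Under a molecular clock d = 2μt, so t = d/(2μ) = 0.337835 / (2 × 5.0 × 10^-8) = 3.38 million years.

3.38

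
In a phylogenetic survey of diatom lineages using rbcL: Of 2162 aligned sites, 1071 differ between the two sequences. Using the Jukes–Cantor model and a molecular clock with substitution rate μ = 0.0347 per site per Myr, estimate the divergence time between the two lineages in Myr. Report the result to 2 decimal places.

p = 1071/2162 ≈ 0.495375.
d = −(3/4) ln(1 − 4p/3) = −0.75 ln(1 − 0.6605) = −0.75 ln(0.3395)
  = −0.75 × (-1.080281) = 0.810211 substitutions/site.
Under a molecular clock d = 2μt, so t = d/(2μ) = 0.810211 / (2 × 0.0347) = 11.67 Myr.

11.67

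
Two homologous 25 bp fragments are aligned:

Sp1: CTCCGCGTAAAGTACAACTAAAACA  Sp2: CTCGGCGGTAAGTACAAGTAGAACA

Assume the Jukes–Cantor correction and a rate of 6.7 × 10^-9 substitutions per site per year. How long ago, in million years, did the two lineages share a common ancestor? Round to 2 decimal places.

17.36

The sequences differ at 5 of 25 sites (4, 8, 9, 18, 21), so p = 5/25 = 0.2.
d = −(3/4) ln(1 − 4p/3) = −0.75 ln(1 − 0.266667) = −0.75 ln(0.733333)
  = −0.75 × (-0.310155) = 0.232616 substitutions/site.
Under a molecular clock d = 2μt, so t = d/(2μ) = 0.232616 / (2 × 6.7 × 10^-9) = 17.36 million years.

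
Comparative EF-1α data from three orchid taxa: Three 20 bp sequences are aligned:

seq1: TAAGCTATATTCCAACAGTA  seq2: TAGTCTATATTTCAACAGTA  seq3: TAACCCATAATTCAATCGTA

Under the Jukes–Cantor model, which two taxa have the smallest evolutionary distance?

seq1 and seq2

seq1–seq2: 3/20 differ, p = 0.150, d = 0.167.
seq1–seq3: 6/20 differ, p = 0.300, d = 0.383.
seq2–seq3: 6/20 differ, p = 0.300, d = 0.383.
The smallest distance is between seq1 and seq2.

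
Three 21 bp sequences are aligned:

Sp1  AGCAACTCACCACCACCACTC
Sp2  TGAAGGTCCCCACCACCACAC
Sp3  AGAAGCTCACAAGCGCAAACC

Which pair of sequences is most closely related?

Sp1–Sp2: 6/21 differ, p = 0.286, d = 0.360.
Sp1–Sp3: 8/21 differ, p = 0.381, d = 0.532.
Sp2–Sp3: 9/21 differ, p = 0.429, d = 0.635.
The smallest distance is between Sp1 and Sp2.

Sp1 and Sp2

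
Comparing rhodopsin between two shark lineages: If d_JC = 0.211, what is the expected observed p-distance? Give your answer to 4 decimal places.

0.1839

p = (3/4)(1 − e^(−4d/3)) = 0.75 × (1 − e^(-0.281333)) = 0.75 × (1 − 0.754777) = 0.183917.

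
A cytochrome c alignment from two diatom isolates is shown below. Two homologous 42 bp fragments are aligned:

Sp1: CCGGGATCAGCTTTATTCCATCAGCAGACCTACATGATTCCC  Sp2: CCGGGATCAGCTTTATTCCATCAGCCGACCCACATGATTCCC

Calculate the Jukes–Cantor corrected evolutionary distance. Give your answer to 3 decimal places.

The sequences differ at 2 of 42 sites (26, 31), so p = 2/42 ≈ 0.047619.
d = −(3/4) ln(1 − 4p/3) = −0.75 ln(1 − 0.063492) = −0.75 ln(0.936508)
  = −0.75 × (-0.065597) = 0.049198 substitutions/site.

0.049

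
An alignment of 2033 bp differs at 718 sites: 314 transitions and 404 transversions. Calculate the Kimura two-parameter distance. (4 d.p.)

0.4809

P = 314/2033 ≈ 0.154452 and Q = 404/2033 ≈ 0.198721.
Under the Kimura two-parameter model, d = −½ ln(1 − 2P − Q) − ¼ ln(1 − 2Q).
1 − 2P − Q = 0.492375, giving −½ ln(0.492375) = 0.354257.
1 − 2Q = 0.602558, giving −¼ ln(0.602558) = 0.126643.
d = 0.354257 + 0.126643 = 0.480900.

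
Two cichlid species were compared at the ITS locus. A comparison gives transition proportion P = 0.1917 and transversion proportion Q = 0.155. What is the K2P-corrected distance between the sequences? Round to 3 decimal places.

0.479

Under the Kimura two-parameter model, d = −½ ln(1 − 2P − Q) − ¼ ln(1 − 2Q).
1 − 2P − Q = 0.4616, giving −½ ln(0.4616) = 0.386528.
1 − 2Q = 0.69, giving −¼ ln(0.69) = 0.092766.
d = 0.386528 + 0.092766 = 0.479294.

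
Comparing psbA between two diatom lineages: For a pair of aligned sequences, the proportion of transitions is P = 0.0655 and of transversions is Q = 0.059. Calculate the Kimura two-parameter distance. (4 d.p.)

0.1368

Under the Kimura two-parameter model, d = −½ ln(1 − 2P − Q) − ¼ ln(1 − 2Q).
1 − 2P − Q = 0.81, giving −½ ln(0.81) = 0.105361.
1 − 2Q = 0.882, giving −¼ ln(0.882) = 0.031391.
d = 0.105361 + 0.031391 = 0.136752.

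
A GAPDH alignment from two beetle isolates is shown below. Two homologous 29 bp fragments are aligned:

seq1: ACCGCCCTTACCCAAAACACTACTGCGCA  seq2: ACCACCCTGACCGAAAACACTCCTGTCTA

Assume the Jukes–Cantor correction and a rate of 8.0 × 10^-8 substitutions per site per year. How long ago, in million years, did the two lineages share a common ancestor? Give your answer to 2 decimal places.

The sequences differ at 7 of 29 sites (4, 9, 13, 22, 26, 27, 28), so p = 7/29 ≈ 0.241379.
d = −(3/4) ln(1 − 4p/3) = −0.75 ln(1 − 0.321839) = −0.75 ln(0.678161)
  = −0.75 × (-0.388371) = 0.291278 substitutions/site.
Under a molecular clock d = 2μt, so t = d/(2μ) = 0.291278 / (2 × 8.0 × 10^-8) = 1.82 million years.

1.82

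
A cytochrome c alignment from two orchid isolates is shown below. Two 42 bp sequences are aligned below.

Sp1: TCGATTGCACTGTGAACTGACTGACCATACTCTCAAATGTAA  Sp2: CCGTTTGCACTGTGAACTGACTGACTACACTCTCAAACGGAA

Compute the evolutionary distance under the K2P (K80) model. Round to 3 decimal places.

0.161

Of 42 sites, 4 differences are transitions and 2 are transversions, so P = 4/42 ≈ 0.095238 and Q = 2/42 ≈ 0.047619.
Under the Kimura two-parameter model, d = −½ ln(1 − 2P − Q) − ¼ ln(1 − 2Q).
1 − 2P − Q = 0.761905, giving −½ ln(0.761905) = 0.135967.
1 − 2Q = 0.904762, giving −¼ ln(0.904762) = 0.025021.
d = 0.135967 + 0.025021 = 0.160988.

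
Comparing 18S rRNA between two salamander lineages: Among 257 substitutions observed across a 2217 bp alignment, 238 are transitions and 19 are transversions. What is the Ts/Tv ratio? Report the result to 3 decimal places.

R = 238/19 = 12.526315… ≈ 12.526 (to 3 d.p.).

12.526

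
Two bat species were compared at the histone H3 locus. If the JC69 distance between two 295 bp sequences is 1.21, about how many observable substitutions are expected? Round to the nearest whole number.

177

Invert JC69: p = (3/4)(1 − e^(−4d/3)) = 0.75 × (1 − e^(-1.613333)) = 0.75 × (1 − 0.199222) = 0.600584.
Expected differing sites = pL ≈ 0.600584 × 295 = 177.17228 ≈ 177.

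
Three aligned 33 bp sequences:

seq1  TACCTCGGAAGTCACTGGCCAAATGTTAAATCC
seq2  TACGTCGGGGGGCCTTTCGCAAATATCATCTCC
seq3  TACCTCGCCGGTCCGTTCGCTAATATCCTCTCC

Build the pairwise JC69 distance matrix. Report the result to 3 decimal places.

seq1–seq2: 13/33 sites differ → p ≈ 0.393939, d = −0.75 ln(1 − 0.525252) = 0.558728 ≈ 0.559.
seq1–seq3: 14/33 sites differ → p ≈ 0.424242, d = −0.75 ln(1 − 0.565656) = 0.625439 ≈ 0.625.
seq2–seq3: 7/33 sites differ → p ≈ 0.212121, d = −0.75 ln(1 − 0.282828) = 0.249330 ≈ 0.249.

d(seq1,seq2) = 0.559, d(seq1,seq3) = 0.625, d(seq2,seq3) = 0.249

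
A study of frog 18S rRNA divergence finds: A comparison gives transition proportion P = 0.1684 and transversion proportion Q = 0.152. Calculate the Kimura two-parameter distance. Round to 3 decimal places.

0.426

Under the Kimura two-parameter model, d = −½ ln(1 − 2P − Q) − ¼ ln(1 − 2Q).
1 − 2P − Q = 0.5112, giving −½ ln(0.5112) = 0.335497.
1 − 2Q = 0.696, giving −¼ ln(0.696) = 0.090601.
d = 0.335497 + 0.090601 = 0.426098.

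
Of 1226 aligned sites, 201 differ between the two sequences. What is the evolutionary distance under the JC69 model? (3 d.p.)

p = 201/1226 ≈ 0.163948.
d = −(3/4) ln(1 − 4p/3) = −0.75 ln(1 − 0.218597) = −0.75 ln(0.781403)
  = −0.75 × (-0.246664) = 0.184998 substitutions/site.

0.185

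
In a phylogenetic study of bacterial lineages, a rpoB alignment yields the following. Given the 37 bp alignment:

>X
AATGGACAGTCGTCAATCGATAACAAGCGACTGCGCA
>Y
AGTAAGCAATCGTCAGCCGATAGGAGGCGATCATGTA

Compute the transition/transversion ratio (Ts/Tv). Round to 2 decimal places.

14.00

Transitions are A↔G and C↔T; transversions are all other mismatches.
Transitions: 14. Transversions: 1.
R = 14/1 = 14.00.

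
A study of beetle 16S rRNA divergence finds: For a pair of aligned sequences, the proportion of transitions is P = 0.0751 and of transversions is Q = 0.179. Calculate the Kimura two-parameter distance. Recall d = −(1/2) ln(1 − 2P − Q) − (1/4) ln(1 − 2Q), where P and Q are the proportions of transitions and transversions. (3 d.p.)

Under the Kimura two-parameter model, d = −½ ln(1 − 2P − Q) − ¼ ln(1 − 2Q).
1 − 2P − Q = 0.6708, giving −½ ln(0.6708) = 0.199642.
1 − 2Q = 0.642, giving −¼ ln(0.642) = 0.110792.
d = 0.199642 + 0.110792 = 0.310434.

0.310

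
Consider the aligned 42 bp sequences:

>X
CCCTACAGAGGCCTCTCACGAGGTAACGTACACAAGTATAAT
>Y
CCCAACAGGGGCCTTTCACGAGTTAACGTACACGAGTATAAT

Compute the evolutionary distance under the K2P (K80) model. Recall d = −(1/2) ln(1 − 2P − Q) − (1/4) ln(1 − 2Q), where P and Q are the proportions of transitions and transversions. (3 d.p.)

0.131

Of 42 sites, 3 differences are transitions and 2 are transversions, so P = 3/42 ≈ 0.071429 and Q = 2/42 ≈ 0.047619.
Under the Kimura two-parameter model, d = −½ ln(1 − 2P − Q) − ¼ ln(1 − 2Q).
1 − 2P − Q = 0.809523, giving −½ ln(0.809523) = 0.105655.
1 − 2Q = 0.904762, giving −¼ ln(0.904762) = 0.025021.
d = 0.105655 + 0.025021 = 0.130676.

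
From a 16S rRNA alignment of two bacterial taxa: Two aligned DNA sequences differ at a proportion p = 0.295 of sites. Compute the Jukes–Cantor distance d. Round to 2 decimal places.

d = −(3/4) ln(1 − 4p/3) = −0.75 ln(1 − 0.393333) = −0.75 ln(0.606667)
  = −0.75 × (-0.499775) = 0.374831 substitutions/site.

0.37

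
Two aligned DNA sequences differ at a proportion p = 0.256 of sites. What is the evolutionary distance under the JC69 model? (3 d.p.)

d = −(3/4) ln(1 − 4p/3) = −0.75 ln(1 − 0.341333) = −0.75 ln(0.658667)
  = −0.75 × (-0.417537) = 0.313153 substitutions/site.

0.313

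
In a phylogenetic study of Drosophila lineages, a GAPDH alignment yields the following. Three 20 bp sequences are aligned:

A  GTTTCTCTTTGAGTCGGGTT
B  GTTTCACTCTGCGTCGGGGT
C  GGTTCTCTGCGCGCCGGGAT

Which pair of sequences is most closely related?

A and B

A–B: 4/20 differ, p = 0.200, d = 0.233.
A–C: 6/20 differ, p = 0.300, d = 0.383.
B–C: 6/20 differ, p = 0.300, d = 0.383.
The smallest distance is between A and B.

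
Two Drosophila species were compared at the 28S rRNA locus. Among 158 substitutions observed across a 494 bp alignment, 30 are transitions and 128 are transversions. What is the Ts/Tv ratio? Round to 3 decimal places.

R = 30/128 = 0.234375 ≈ 0.234 (to 3 d.p.).

0.234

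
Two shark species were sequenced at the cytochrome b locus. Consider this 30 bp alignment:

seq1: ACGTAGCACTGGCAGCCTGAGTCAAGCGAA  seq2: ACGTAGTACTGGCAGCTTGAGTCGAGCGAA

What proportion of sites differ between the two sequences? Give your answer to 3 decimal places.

0.100

The sequences differ at 3 of 30 positions (sites 7, 17, 24).
p = 3/30 = 0.100.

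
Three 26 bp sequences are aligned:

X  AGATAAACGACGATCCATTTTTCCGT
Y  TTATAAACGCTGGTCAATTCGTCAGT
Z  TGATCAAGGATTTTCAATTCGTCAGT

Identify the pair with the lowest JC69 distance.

X–Y: 9/26 differ, p = 0.346, d = 0.464.
X–Z: 10/26 differ, p = 0.385, d = 0.539.
Y–Z: 6/26 differ, p = 0.231, d = 0.276.
The smallest distance is between Y and Z.

Y and Z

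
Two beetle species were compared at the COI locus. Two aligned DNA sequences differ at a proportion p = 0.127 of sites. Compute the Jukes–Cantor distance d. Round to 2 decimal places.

d = −(3/4) ln(1 − 4p/3) = −0.75 ln(1 − 0.169333) = −0.75 ln(0.830667)
  = −0.75 × (-0.185526) = 0.139145 substitutions/site.

0.14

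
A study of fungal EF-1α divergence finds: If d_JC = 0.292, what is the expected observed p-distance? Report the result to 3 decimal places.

p = (3/4)(1 − e^(−4d/3)) = 0.75 × (1 − e^(-0.389333)) = 0.75 × (1 − 0.677509) = 0.241868.

0.242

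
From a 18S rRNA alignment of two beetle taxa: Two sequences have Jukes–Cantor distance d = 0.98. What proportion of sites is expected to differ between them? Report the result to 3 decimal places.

p = (3/4)(1 − e^(−4d/3)) = 0.75 × (1 − e^(-1.306667)) = 0.75 × (1 − 0.270721) = 0.546959.

0.547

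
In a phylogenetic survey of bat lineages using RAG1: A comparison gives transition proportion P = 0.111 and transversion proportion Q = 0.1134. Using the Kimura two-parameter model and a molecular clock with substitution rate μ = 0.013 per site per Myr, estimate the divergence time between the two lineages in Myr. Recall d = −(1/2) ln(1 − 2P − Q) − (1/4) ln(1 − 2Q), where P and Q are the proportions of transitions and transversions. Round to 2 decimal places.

Under the Kimura two-parameter model, d = −½ ln(1 − 2P − Q) − ¼ ln(1 − 2Q).
1 − 2P − Q = 0.6646, giving −½ ln(0.6646) = 0.204285.
1 − 2Q = 0.7732, giving −¼ ln(0.7732) = 0.064304.
d = 0.204285 + 0.064304 = 0.268589.
Under a molecular clock d = 2μt, so t = d/(2μ) = 0.268589 / (2 × 0.013) = 10.33 Myr.

10.33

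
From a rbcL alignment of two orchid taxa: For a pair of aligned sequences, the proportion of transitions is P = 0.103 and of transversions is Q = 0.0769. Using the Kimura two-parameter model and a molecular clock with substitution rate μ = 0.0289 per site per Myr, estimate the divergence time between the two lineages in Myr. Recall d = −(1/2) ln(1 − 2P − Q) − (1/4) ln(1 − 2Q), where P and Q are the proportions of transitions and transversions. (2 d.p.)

3.60

Under the Kimura two-parameter model, d = −½ ln(1 − 2P − Q) − ¼ ln(1 − 2Q).
1 − 2P − Q = 0.7171, giving −½ ln(0.7171) = 0.166270.
1 − 2Q = 0.8462, giving −¼ ln(0.8462) = 0.041750.
d = 0.166270 + 0.041750 = 0.208020.
Under a molecular clock d = 2μt, so t = d/(2μ) = 0.208020 / (2 × 0.0289) = 3.60 Myr.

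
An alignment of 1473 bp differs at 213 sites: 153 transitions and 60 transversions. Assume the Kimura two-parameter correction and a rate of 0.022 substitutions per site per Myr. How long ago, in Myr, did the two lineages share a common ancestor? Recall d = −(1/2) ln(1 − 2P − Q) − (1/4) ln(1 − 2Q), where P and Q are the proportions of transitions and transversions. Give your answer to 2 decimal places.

P = 153/1473 ≈ 0.10387 and Q = 60/1473 ≈ 0.040733.
Under the Kimura two-parameter model, d = −½ ln(1 − 2P − Q) − ¼ ln(1 − 2Q).
1 − 2P − Q = 0.751527, giving −½ ln(0.751527) = 0.142824.
1 − 2Q = 0.918534, giving −¼ ln(0.918534) = 0.021244.
d = 0.142824 + 0.021244 = 0.164068.
Under a molecular clock d = 2μt, so t = d/(2μ) = 0.164068 / (2 × 0.022) = 3.73 Myr.

3.73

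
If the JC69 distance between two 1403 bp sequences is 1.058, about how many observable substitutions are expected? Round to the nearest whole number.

Invert JC69: p = (3/4)(1 − e^(−4d/3)) = 0.75 × (1 − e^(-1.410667)) = 0.75 × (1 − 0.243980) = 0.567015.
Expected differing sites = pL ≈ 0.567015 × 1403 = 795.522045 ≈ 796.

796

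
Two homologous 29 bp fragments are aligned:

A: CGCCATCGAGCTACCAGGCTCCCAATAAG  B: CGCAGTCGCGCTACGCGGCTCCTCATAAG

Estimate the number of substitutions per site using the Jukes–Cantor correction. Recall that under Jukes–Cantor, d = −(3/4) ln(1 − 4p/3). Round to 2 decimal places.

The sequences differ at 7 of 29 sites (4, 5, 9, 15, 16, 23, 24), so p = 7/29 ≈ 0.241379.
d = −(3/4) ln(1 − 4p/3) = −0.75 ln(1 − 0.321839) = −0.75 ln(0.678161)
  = −0.75 × (-0.388371) = 0.291278 substitutions/site.

0.29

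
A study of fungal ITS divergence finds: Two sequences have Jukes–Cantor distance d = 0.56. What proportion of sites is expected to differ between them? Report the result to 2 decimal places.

p = (3/4)(1 − e^(−4d/3)) = 0.75 × (1 − e^(-0.746667)) = 0.75 × (1 − 0.473944) = 0.394542.

0.39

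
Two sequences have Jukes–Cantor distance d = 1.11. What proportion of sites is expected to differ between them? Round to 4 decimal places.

0.5793

p = (3/4)(1 − e^(−4d/3)) = 0.75 × (1 − e^(-1.48)) = 0.75 × (1 − 0.227638) = 0.579272.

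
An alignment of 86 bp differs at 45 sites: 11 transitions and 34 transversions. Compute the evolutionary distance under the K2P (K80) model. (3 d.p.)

P = 11/86 ≈ 0.127907 and Q = 34/86 ≈ 0.395349.
Under the Kimura two-parameter model, d = −½ ln(1 − 2P − Q) − ¼ ln(1 − 2Q).
1 − 2P − Q = 0.348837, giving −½ ln(0.348837) = 0.526575.
1 − 2Q = 0.209302, giving −¼ ln(0.209302) = 0.390994.
d = 0.526575 + 0.390994 = 0.917569.

0.918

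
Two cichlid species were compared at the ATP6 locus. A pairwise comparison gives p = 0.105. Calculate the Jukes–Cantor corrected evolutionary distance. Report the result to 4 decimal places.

d = −(3/4) ln(1 − 4p/3) = −0.75 ln(1 − 0.14) = −0.75 ln(0.86)
  = −0.75 × (-0.150823) = 0.113117 substitutions/site.

0.1131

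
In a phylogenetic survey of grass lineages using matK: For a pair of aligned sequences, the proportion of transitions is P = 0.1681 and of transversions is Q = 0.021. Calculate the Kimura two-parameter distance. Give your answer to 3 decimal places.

0.232

Under the Kimura two-parameter model, d = −½ ln(1 − 2P − Q) − ¼ ln(1 − 2Q).
1 − 2P − Q = 0.6428, giving −½ ln(0.6428) = 0.220961.
1 − 2Q = 0.958, giving −¼ ln(0.958) = 0.010727.
d = 0.220961 + 0.010727 = 0.231688.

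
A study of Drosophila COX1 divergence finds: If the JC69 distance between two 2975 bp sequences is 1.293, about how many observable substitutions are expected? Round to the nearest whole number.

Invert JC69: p = (3/4)(1 − e^(−4d/3)) = 0.75 × (1 − e^(-1.724)) = 0.75 × (1 − 0.178351) = 0.616237.
Expected differing sites = pL ≈ 0.616237 × 2975 = 1833.305075 ≈ 1833.

1833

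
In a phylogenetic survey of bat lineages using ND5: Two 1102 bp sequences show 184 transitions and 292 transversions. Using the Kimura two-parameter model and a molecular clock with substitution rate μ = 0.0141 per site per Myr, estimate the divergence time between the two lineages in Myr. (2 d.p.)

P = 184/1102 ≈ 0.166969 and Q = 292/1102 ≈ 0.264973.
Under the Kimura two-parameter model, d = −½ ln(1 − 2P − Q) − ¼ ln(1 − 2Q).
1 − 2P − Q = 0.401089, giving −½ ln(0.401089) = 0.456786.
1 − 2Q = 0.470054, giving −¼ ln(0.470054) = 0.188727.
d = 0.456786 + 0.188727 = 0.645513.
Under a molecular clock d = 2μt, so t = d/(2μ) = 0.645513 / (2 × 0.0141) = 22.89 Myr.

22.89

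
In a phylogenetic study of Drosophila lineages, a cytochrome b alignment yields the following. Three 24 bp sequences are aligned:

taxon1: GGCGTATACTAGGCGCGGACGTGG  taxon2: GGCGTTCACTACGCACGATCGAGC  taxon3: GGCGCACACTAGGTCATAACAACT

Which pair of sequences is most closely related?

taxon1–taxon2: 8/24 differ, p = 0.333, d = 0.441.
taxon1–taxon3: 11/24 differ, p = 0.458, d = 0.708.
taxon2–taxon3: 11/24 differ, p = 0.458, d = 0.708.
The smallest distance is between taxon1 and taxon2.

taxon1 and taxon2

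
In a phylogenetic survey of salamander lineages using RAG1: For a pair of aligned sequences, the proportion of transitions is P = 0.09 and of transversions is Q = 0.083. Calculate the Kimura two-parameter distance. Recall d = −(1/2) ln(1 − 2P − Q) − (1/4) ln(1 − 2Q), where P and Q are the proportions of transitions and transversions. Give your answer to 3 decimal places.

0.198

Under the Kimura two-parameter model, d = −½ ln(1 − 2P − Q) − ¼ ln(1 − 2Q).
1 − 2P − Q = 0.737, giving −½ ln(0.737) = 0.152584.
1 − 2Q = 0.834, giving −¼ ln(0.834) = 0.045380.
d = 0.152584 + 0.045380 = 0.197964.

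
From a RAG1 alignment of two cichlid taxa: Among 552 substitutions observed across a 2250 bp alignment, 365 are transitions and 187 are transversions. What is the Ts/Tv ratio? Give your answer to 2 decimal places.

R = 365/187 = 1.951871… ≈ 1.95 (to 2 d.p.).

1.95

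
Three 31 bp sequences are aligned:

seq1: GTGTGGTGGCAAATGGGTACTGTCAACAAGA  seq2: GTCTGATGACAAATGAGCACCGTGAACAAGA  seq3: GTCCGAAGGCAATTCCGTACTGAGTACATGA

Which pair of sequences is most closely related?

seq1–seq2: 7/31 differ, p = 0.226, d = 0.269.
seq1–seq3: 11/31 differ, p = 0.355, d = 0.481.
seq2–seq3: 11/31 differ, p = 0.355, d = 0.481.
The smallest distance is between seq1 and seq2.

seq1 and seq2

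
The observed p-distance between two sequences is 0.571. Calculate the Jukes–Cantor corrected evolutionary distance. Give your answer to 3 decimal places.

1.075

d = −(3/4) ln(1 − 4p/3) = −0.75 ln(1 − 0.761333) = −0.75 ln(0.238667)
  = −0.75 × (-1.432686) = 1.074515 substitutions/site.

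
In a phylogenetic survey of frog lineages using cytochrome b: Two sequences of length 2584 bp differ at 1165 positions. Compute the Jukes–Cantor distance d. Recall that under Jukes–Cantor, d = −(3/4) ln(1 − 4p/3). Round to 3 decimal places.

0.689

p = 1165/2584 ≈ 0.450851.
d = −(3/4) ln(1 − 4p/3) = −0.75 ln(1 − 0.601135) = −0.75 ln(0.398865)
  = −0.75 × (-0.919132) = 0.689349 substitutions/site.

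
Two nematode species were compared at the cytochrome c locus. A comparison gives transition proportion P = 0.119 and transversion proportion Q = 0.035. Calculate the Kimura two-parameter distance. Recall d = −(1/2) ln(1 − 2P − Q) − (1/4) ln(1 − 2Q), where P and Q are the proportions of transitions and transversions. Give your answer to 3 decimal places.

Under the Kimura two-parameter model, d = −½ ln(1 − 2P − Q) − ¼ ln(1 − 2Q).
1 − 2P − Q = 0.727, giving −½ ln(0.727) = 0.159414.
1 − 2Q = 0.93, giving −¼ ln(0.93) = 0.018143.
d = 0.159414 + 0.018143 = 0.177557.

0.178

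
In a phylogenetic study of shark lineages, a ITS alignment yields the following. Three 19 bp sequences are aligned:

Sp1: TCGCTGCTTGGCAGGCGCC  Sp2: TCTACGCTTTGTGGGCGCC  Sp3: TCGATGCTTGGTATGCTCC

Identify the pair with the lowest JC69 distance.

Sp1–Sp2: 6/19 differ, p = 0.316, d = 0.410.
Sp1–Sp3: 4/19 differ, p = 0.211, d = 0.247.
Sp2–Sp3: 6/19 differ, p = 0.316, d = 0.410.
The smallest distance is between Sp1 and Sp3.

Sp1 and Sp3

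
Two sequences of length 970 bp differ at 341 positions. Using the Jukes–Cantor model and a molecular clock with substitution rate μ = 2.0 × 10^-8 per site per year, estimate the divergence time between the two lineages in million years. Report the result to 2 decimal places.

11.86

p = 341/970 ≈ 0.351546.
d = −(3/4) ln(1 − 4p/3) = −0.75 ln(1 − 0.468728) = −0.75 ln(0.531272)
  = −0.75 × (-0.632481) = 0.474361 substitutions/site.
Under a molecular clock d = 2μt, so t = d/(2μ) = 0.474361 / (2 × 2.0 × 10^-8) = 11.86 million years.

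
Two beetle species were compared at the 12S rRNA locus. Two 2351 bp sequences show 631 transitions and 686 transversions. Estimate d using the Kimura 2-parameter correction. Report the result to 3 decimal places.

1.101

P = 631/2351 ≈ 0.268396 and Q = 686/2351 ≈ 0.291791.
Under the Kimura two-parameter model, d = −½ ln(1 − 2P − Q) − ¼ ln(1 − 2Q).
1 − 2P − Q = 0.171417, giving −½ ln(0.171417) = 0.881828.
1 − 2Q = 0.416418, giving −¼ ln(0.416418) = 0.219016.
d = 0.881828 + 0.219016 = 1.100844.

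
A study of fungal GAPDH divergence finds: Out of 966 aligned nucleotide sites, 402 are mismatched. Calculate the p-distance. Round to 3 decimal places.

0.416

p = 402/966 = 0.416149… ≈ 0.416 (to 3 d.p.).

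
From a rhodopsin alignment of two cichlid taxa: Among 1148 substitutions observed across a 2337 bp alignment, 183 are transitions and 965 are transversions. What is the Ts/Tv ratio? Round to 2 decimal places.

0.19

R = 183/965 = 0.189637… ≈ 0.19 (to 2 d.p.).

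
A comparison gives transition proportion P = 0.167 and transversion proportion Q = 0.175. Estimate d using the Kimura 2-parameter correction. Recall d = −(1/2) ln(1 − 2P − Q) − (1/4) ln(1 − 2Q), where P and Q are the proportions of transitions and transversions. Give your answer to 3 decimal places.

0.463

Under the Kimura two-parameter model, d = −½ ln(1 − 2P − Q) − ¼ ln(1 − 2Q).
1 − 2P − Q = 0.491, giving −½ ln(0.491) = 0.355656.
1 − 2Q = 0.65, giving −¼ ln(0.65) = 0.107696.
d = 0.355656 + 0.107696 = 0.463352.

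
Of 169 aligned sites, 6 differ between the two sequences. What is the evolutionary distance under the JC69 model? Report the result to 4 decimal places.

0.0364

p = 6/169 ≈ 0.035503.
d = −(3/4) ln(1 − 4p/3) = −0.75 ln(1 − 0.047337) = −0.75 ln(0.952663)
  = −0.75 × (-0.048494) = 0.036371 substitutions/site.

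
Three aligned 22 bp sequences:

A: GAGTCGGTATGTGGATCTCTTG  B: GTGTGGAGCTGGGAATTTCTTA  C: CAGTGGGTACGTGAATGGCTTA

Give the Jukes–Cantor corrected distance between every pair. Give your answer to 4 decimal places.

A–B: 9/22 sites differ → p ≈ 0.409091, d = −0.75 ln(1 − 0.545455) = 0.591344 ≈ 0.5913.
A–C: 7/22 sites differ → p ≈ 0.318182, d = −0.75 ln(1 − 0.424243) = 0.414052 ≈ 0.4141.
B–C: 9/22 sites differ → p ≈ 0.409091, d = −0.75 ln(1 − 0.545455) = 0.591344 ≈ 0.5913.

d(A,B) = 0.5913, d(A,C) = 0.4141, d(B,C) = 0.5913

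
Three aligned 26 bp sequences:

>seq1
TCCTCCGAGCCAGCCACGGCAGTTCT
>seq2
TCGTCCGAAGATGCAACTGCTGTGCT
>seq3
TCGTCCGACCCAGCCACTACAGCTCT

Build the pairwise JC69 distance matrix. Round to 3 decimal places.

d(seq1,seq2) = 0.464, d(seq1,seq3) = 0.222, d(seq2,seq3) = 0.464

seq1–seq2: 9/26 sites differ → p ≈ 0.346154, d = −0.75 ln(1 − 0.461539) = 0.464280 ≈ 0.464.
seq1–seq3: 5/26 sites differ → p ≈ 0.192308, d = −0.75 ln(1 − 0.256411) = 0.222200 ≈ 0.222.
seq2–seq3: 9/26 sites differ → p ≈ 0.346154, d = −0.75 ln(1 − 0.461539) = 0.464280 ≈ 0.464.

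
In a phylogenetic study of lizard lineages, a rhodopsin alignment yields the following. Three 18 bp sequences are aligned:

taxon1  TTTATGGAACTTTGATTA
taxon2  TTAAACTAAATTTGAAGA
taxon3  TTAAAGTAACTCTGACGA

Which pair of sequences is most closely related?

taxon2 and taxon3

taxon1–taxon2: 7/18 differ, p = 0.389, d = 0.548.
taxon1–taxon3: 6/18 differ, p = 0.333, d = 0.441.
taxon2–taxon3: 4/18 differ, p = 0.222, d = 0.264.
The smallest distance is between taxon2 and taxon3.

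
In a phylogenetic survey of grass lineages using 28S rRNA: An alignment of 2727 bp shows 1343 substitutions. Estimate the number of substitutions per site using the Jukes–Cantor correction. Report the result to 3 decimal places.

0.802

p = 1343/2727 ≈ 0.492483.
d = −(3/4) ln(1 − 4p/3) = −0.75 ln(1 − 0.656644) = −0.75 ln(0.343356)
  = −0.75 × (-1.068987) = 0.801740 substitutions/site.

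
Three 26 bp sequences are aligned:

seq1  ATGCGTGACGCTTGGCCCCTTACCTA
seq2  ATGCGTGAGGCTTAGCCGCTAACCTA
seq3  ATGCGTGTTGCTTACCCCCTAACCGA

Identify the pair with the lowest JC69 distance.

seq1 and seq2

seq1–seq2: 4/26 differ, p = 0.154, d = 0.172.
seq1–seq3: 6/26 differ, p = 0.231, d = 0.276.
seq2–seq3: 5/26 differ, p = 0.192, d = 0.222.
The smallest distance is between seq1 and seq2.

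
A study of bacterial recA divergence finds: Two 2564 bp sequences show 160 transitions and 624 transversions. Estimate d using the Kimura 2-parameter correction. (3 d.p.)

0.396

P = 160/2564 ≈ 0.062402 and Q = 624/2564 ≈ 0.24337.
Under the Kimura two-parameter model, d = −½ ln(1 − 2P − Q) − ¼ ln(1 − 2Q).
1 − 2P − Q = 0.631826, giving −½ ln(0.631826) = 0.229571.
1 − 2Q = 0.51326, giving −¼ ln(0.51326) = 0.166743.
d = 0.229571 + 0.166743 = 0.396314.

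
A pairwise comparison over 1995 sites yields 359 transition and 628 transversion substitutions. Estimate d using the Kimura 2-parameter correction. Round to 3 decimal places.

P = 359/1995 ≈ 0.17995 and Q = 628/1995 ≈ 0.314787.
Under the Kimura two-parameter model, d = −½ ln(1 − 2P − Q) − ¼ ln(1 − 2Q).
1 − 2P − Q = 0.325313, giving −½ ln(0.325313) = 0.561484.
1 − 2Q = 0.370426, giving −¼ ln(0.370426) = 0.248275.
d = 0.561484 + 0.248275 = 0.809759.

0.810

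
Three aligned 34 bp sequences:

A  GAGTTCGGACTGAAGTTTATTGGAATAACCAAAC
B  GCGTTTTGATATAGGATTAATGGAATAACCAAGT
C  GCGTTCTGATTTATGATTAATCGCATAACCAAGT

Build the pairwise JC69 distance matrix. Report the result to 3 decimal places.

d(A,B) = 0.423, d(A,C) = 0.423, d(B,C) = 0.164

A–B: 11/34 sites differ → p ≈ 0.323529, d = −0.75 ln(1 − 0.431372) = 0.423397 ≈ 0.423.
A–C: 11/34 sites differ → p ≈ 0.323529, d = −0.75 ln(1 − 0.431372) = 0.423397 ≈ 0.423.
B–C: 5/34 sites differ → p ≈ 0.147059, d = −0.75 ln(1 − 0.196079) = 0.163691 ≈ 0.164.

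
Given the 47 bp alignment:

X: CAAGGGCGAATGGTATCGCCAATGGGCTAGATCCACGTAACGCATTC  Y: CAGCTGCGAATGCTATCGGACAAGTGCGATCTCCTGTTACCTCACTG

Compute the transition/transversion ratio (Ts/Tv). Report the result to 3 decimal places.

0.118

Transitions are A↔G and C↔T; transversions are all other mismatches.
Transitions: 2. Transversions: 17.
R = 2/17 = 0.117647… ≈ 0.118 (to 3 d.p.).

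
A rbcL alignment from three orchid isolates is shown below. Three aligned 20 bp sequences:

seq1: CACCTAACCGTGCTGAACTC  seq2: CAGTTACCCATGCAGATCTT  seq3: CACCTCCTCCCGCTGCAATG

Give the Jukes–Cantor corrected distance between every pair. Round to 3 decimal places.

seq1–seq2: 7/20 sites differ → p = 0.35, d = −0.75 ln(1 − 0.466667) = 0.471457 ≈ 0.471.
seq1–seq3: 8/20 sites differ → p = 0.4, d = −0.75 ln(1 − 0.533333) = 0.571605 ≈ 0.572.
seq2–seq3: 11/20 sites differ → p = 0.55, d = −0.75 ln(1 − 0.733333) = 0.991316 ≈ 0.991.

d(seq1,seq2) = 0.471, d(seq1,seq3) = 0.572, d(seq2,seq3) = 0.991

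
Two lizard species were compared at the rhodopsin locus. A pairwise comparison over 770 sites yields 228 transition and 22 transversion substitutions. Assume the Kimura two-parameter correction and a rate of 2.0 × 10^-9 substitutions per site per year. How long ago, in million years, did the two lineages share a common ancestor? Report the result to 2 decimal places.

P = 228/770 ≈ 0.296104 and Q = 22/770 ≈ 0.028571.
Under the Kimura two-parameter model, d = −½ ln(1 − 2P − Q) − ¼ ln(1 − 2Q).
1 − 2P − Q = 0.379221, giving −½ ln(0.379221) = 0.484818.
1 − 2Q = 0.942858, giving −¼ ln(0.942858) = 0.014710.
d = 0.484818 + 0.014710 = 0.499528.
Under a molecular clock d = 2μt, so t = d/(2μ) = 0.499528 / (2 × 2.0 × 10^-9) = 124.88 million years.

124.88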